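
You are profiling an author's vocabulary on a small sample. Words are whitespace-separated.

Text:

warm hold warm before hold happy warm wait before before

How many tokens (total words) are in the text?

Tokens: warm, hold, warm, before, hold, happy, warm, wait, before, before
N = 10

10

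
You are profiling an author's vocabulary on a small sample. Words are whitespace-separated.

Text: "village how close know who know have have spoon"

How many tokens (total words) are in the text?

9

Tokens: village, how, close, know, who, know, have, have, spoon
N = 9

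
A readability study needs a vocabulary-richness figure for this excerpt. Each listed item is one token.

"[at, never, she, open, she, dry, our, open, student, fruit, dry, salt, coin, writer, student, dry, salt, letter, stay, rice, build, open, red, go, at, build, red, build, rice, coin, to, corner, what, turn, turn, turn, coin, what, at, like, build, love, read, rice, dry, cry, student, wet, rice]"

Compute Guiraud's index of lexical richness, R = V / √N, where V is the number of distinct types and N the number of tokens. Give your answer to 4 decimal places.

3.7143

N = 49, V = 26.
√N = 7.000000
R = 26 / 7.000000 = 3.7143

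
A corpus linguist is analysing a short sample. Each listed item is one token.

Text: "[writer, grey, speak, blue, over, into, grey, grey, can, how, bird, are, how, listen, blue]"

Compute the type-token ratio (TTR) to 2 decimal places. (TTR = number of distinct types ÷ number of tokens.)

N = 15 tokens, V = 11 types.
TTR = V / N = 11 / 15 = 0.73

0.73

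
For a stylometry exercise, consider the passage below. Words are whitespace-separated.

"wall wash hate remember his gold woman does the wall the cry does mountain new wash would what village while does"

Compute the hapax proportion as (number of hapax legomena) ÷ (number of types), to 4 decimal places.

Frequencies: does:3, wall:2, wash:2, the:2, hate:1, remember:1, his:1, gold:1, woman:1, cry:1, mountain:1, new:1, would:1, what:1, village:1, while:1
Hapax count = 12; type count = 16.
Ratio = 12 / 16 = 0.7500

0.7500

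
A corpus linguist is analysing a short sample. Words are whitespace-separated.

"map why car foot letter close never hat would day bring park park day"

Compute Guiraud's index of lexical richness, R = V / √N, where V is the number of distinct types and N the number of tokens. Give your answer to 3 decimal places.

N = 14, V = 12.
√N = 3.741657
R = 12 / 3.741657 = 3.207

3.207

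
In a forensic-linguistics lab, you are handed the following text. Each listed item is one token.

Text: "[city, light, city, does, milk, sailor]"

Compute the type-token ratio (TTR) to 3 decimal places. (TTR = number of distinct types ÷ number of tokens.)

N = 6 tokens, V = 5 types.
TTR = V / N = 5 / 6 = 0.833

0.833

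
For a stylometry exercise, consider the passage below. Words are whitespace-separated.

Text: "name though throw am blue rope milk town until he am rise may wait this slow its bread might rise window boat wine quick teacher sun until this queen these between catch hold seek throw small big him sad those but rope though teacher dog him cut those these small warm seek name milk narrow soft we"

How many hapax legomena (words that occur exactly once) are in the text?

27

Frequencies: name:2, though:2, throw:2, am:2, rope:2, milk:2, until:2, rise:2, this:2, teacher:2, these:2, seek:2, small:2, him:2, those:2, blue:1, town:1, he:1, may:1, wait:1, … (22 more, each freq 1)
Hapax (freq=1): between, big, blue, boat, bread, but, catch, cut, dog, he, hold, its, may, might, narrow, queen, quick, sad, slow, soft, sun, town, wait, warm, we, window, wine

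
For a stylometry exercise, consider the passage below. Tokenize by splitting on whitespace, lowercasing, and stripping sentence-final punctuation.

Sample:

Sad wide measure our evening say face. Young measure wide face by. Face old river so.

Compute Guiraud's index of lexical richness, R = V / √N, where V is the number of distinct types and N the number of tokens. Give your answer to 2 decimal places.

3.00

N = 16, V = 12.
√N = 4.000000
R = 12 / 4.000000 = 3.00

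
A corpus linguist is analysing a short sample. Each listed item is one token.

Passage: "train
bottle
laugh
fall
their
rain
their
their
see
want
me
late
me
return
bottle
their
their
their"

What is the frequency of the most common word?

Frequencies: their:6, bottle:2, me:2, train:1, laugh:1, fall:1, rain:1, see:1, want:1, late:1, return:1
Most common: 'their' with frequency 6.

6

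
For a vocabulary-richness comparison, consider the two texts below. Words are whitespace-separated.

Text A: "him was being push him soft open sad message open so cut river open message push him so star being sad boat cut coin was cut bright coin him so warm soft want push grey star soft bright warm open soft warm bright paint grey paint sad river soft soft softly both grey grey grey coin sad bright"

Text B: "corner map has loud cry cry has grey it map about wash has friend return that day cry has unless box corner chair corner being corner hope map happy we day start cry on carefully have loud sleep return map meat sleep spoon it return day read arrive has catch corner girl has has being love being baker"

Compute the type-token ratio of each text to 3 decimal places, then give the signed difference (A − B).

TTR(A) = 21/58 = 0.362
TTR(B) = 33/58 = 0.569
Difference = 0.362 − 0.569 = -0.207

-0.207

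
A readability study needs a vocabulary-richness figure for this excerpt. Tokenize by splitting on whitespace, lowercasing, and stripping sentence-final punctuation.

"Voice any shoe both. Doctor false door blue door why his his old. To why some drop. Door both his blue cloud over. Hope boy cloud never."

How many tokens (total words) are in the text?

Tokens: voice, any, shoe, both, doctor, false, door, blue, door, why, his, his, old, to, why, some, drop, door, both, his, blue, cloud, over, hope, boy, cloud, never
N = 27

27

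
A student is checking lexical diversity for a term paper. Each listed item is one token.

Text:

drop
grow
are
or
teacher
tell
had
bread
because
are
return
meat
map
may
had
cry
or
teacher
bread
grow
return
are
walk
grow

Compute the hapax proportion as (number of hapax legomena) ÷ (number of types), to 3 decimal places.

Frequencies: grow:3, are:3, or:2, teacher:2, had:2, bread:2, return:2, drop:1, tell:1, because:1, meat:1, map:1, may:1, cry:1, walk:1
Hapax count = 8; type count = 15.
Ratio = 8 / 15 = 0.533

0.533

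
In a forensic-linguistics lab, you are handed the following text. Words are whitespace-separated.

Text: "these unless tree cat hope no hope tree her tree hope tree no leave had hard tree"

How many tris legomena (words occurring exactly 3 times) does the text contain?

1

Frequencies: tree:5, hope:3, no:2, these:1, unless:1, cat:1, her:1, leave:1, had:1, hard:1
Words with frequency 3: hope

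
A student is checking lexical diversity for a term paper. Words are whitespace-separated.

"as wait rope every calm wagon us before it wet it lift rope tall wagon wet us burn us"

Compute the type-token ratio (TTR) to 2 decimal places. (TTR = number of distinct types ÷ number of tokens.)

N = 19 tokens, V = 13 types.
TTR = V / N = 13 / 19 = 0.68

0.68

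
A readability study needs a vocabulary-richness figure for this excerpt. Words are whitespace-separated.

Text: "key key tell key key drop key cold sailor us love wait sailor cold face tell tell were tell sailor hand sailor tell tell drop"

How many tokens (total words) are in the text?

Tokens: key, key, tell, key, key, drop, key, cold, sailor, us, love, wait, sailor, cold, face, tell, tell, were, tell, sailor, hand, sailor, tell, tell, drop
N = 25

25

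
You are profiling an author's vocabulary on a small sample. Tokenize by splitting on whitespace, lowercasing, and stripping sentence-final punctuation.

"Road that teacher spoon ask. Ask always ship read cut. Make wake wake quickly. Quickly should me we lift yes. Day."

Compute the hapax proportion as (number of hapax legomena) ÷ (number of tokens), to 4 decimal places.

0.7143

Frequencies: ask:2, wake:2, quickly:2, road:1, that:1, teacher:1, spoon:1, always:1, ship:1, read:1, cut:1, make:1, should:1, me:1, we:1, lift:1, yes:1, day:1
Hapax count = 15; token count = 21.
Ratio = 15 / 21 = 0.7143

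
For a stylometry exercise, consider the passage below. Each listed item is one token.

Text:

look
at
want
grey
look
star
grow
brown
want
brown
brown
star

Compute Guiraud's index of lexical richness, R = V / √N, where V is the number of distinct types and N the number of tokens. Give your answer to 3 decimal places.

2.021

N = 12, V = 7.
√N = 3.464102
R = 7 / 3.464102 = 2.021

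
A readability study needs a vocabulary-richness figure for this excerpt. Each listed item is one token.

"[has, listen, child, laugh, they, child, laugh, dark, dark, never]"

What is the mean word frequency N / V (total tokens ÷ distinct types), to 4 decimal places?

1.4286

N = 10 tokens, V = 7 types.
Mean frequency = N / V = 10 / 7 = 1.4286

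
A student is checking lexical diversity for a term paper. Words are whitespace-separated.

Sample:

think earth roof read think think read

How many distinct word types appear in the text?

Distinct types: {earth, read, roof, think}
V = 4

4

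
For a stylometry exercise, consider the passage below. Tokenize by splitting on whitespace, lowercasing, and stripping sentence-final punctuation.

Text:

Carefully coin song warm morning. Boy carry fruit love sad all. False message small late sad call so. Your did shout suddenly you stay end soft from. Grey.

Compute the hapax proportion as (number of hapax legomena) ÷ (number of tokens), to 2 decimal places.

Frequencies: sad:2, carefully:1, coin:1, song:1, warm:1, morning:1, boy:1, carry:1, fruit:1, love:1, all:1, false:1, message:1, small:1, late:1, call:1, so:1, your:1, did:1, shout:1, … (7 more, each freq 1)
Hapax count = 26; token count = 28.
Ratio = 26 / 28 = 0.93

0.93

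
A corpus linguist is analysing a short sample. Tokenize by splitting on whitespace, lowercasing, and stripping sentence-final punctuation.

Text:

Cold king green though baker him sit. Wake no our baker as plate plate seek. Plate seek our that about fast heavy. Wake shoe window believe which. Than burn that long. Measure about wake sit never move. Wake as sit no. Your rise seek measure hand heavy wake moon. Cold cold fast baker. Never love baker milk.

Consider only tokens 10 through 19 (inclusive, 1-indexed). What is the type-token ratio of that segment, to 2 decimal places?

Segment tokens 10–19: our, baker, as, plate, plate, seek, plate, seek, our, that
Segment N = 10, segment V = 6.
TTR = 6 / 10 = 0.60

0.60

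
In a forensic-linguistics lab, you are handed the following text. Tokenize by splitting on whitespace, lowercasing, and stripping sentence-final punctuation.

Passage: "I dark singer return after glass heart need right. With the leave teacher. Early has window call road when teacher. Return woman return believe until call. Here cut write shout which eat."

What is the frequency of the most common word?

Frequencies: return:3, teacher:2, call:2, i:1, dark:1, singer:1, after:1, glass:1, heart:1, need:1, right:1, with:1, the:1, leave:1, early:1, has:1, window:1, road:1, when:1, woman:1, … (8 more, each freq 1)
Most common: 'return' with frequency 3.

3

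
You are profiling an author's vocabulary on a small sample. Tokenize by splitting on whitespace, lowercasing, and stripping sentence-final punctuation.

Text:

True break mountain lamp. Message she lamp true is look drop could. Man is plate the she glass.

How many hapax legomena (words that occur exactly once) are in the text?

Frequencies: true:2, lamp:2, she:2, is:2, break:1, mountain:1, message:1, look:1, drop:1, could:1, man:1, plate:1, the:1, glass:1
Hapax (freq=1): break, could, drop, glass, look, man, message, mountain, plate, the

10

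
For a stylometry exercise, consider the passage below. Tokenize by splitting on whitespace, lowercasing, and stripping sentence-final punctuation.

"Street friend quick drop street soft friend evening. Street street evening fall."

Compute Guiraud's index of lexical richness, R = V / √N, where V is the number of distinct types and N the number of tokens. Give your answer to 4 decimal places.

N = 12, V = 7.
√N = 3.464102
R = 7 / 3.464102 = 2.0207

2.0207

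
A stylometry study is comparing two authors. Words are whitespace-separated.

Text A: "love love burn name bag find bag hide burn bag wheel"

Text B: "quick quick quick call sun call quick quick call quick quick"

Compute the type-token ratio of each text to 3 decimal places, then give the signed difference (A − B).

0.363

TTR(A) = 7/11 = 0.636
TTR(B) = 3/11 = 0.273
Difference = 0.636 − 0.273 = 0.363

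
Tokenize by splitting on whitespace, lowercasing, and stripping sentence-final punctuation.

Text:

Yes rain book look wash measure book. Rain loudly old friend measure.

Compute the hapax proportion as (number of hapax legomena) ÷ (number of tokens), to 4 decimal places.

0.5000

Frequencies: rain:2, book:2, measure:2, yes:1, look:1, wash:1, loudly:1, old:1, friend:1
Hapax count = 6; token count = 12.
Ratio = 6 / 12 = 0.5000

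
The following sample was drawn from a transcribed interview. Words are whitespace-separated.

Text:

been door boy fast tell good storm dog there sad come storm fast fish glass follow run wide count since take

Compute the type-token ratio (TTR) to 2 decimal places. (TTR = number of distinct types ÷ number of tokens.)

N = 21 tokens, V = 19 types.
TTR = V / N = 19 / 21 = 0.90

0.90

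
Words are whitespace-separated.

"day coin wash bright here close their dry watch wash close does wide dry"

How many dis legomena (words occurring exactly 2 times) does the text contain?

3

Frequencies: wash:2, close:2, dry:2, day:1, coin:1, bright:1, here:1, their:1, watch:1, does:1, wide:1
Words with frequency 2: close, dry, wash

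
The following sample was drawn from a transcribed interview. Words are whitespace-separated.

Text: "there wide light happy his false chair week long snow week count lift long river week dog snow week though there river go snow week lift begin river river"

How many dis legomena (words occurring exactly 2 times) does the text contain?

3

Frequencies: week:5, river:4, snow:3, there:2, long:2, lift:2, wide:1, light:1, happy:1, his:1, false:1, chair:1, count:1, dog:1, though:1, go:1, begin:1
Words with frequency 2: lift, long, there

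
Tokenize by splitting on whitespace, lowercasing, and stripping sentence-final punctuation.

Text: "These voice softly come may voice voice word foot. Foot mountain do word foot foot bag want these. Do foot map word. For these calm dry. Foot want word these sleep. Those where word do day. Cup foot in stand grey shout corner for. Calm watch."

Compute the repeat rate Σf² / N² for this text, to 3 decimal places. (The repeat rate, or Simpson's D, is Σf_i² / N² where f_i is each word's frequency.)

0.065

Frequencies: foot:7, word:5, these:4, voice:3, do:3, want:2, for:2, calm:2, softly:1, come:1, may:1, mountain:1, bag:1, map:1, dry:1, sleep:1, those:1, where:1, day:1, cup:1, … (6 more, each freq 1)
Σf² = 138; N² = 2116
Repeat rate = 138 / 2116 = 0.065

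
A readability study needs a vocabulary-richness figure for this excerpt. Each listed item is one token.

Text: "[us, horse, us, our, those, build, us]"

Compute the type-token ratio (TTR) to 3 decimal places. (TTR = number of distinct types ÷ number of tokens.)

0.714

N = 7 tokens, V = 5 types.
TTR = V / N = 5 / 7 = 0.714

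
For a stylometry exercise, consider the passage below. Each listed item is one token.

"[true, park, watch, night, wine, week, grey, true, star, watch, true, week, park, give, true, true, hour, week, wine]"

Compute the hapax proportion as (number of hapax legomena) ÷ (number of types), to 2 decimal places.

Frequencies: true:5, week:3, park:2, watch:2, wine:2, night:1, grey:1, star:1, give:1, hour:1
Hapax count = 5; type count = 10.
Ratio = 5 / 10 = 0.50

0.50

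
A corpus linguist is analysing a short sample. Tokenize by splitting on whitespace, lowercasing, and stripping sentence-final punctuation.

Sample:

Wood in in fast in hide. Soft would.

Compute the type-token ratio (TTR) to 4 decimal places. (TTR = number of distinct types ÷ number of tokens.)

N = 8 tokens, V = 6 types.
TTR = V / N = 6 / 8 = 0.7500

0.7500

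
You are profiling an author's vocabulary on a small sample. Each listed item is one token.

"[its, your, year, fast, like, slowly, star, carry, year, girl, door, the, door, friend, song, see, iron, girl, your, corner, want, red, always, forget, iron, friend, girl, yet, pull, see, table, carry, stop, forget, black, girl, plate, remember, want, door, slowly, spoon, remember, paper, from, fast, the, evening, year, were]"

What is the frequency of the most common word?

4

Frequencies: girl:4, year:3, door:3, your:2, fast:2, slowly:2, carry:2, the:2, friend:2, see:2, iron:2, want:2, forget:2, remember:2, its:1, like:1, star:1, song:1, corner:1, red:1, … (12 more, each freq 1)
Most common: 'girl' with frequency 4.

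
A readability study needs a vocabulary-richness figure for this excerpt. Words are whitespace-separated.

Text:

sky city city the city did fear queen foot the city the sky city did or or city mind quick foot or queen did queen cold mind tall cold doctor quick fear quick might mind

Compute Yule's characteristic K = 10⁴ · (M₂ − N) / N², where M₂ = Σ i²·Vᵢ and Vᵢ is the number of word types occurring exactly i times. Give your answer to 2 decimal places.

Frequencies: city:6, the:3, did:3, queen:3, or:3, mind:3, quick:3, sky:2, fear:2, foot:2, cold:2, tall:1, doctor:1, might:1
N = 35. Frequency spectrum: V_1=3, V_2=4, V_3=6, V_6=1
M₂ = 1²·3 + 2²·4 + 3²·6 + 6²·1 = 109
K = 10000 × (109 − 35) / 35² = 604.08

604.08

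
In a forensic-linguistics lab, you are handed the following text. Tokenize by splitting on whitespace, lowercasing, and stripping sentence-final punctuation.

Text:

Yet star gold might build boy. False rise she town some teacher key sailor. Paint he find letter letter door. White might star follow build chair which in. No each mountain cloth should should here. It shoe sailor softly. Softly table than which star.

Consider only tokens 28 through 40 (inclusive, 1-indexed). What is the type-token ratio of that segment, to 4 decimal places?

0.8462

Segment tokens 28–40: in, no, each, mountain, cloth, should, should, here, it, shoe, sailor, softly, softly
Segment N = 13, segment V = 11.
TTR = 11 / 13 = 0.8462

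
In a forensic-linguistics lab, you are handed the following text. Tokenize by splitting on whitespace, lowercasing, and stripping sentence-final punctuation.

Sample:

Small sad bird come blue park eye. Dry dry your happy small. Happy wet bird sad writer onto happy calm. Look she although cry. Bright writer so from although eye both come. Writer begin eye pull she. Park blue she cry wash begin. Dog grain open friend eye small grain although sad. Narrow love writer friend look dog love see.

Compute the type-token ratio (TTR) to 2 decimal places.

0.53

N = 60 tokens, V = 32 types.
TTR = V / N = 32 / 60 = 0.53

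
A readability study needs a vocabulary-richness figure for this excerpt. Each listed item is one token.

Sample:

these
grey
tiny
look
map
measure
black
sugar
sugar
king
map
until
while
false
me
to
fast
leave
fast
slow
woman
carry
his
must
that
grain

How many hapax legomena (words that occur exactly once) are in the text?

20

Frequencies: map:2, sugar:2, fast:2, these:1, grey:1, tiny:1, look:1, measure:1, black:1, king:1, until:1, while:1, false:1, me:1, to:1, leave:1, slow:1, woman:1, carry:1, his:1, … (3 more, each freq 1)
Hapax (freq=1): black, carry, false, grain, grey, his, king, leave, look, me, measure, must, slow, that, these, tiny, to, until, while, woman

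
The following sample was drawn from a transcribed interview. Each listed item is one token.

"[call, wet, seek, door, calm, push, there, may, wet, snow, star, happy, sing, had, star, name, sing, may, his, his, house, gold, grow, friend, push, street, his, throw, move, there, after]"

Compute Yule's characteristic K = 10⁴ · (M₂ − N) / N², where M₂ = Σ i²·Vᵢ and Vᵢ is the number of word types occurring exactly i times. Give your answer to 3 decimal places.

Frequencies: his:3, wet:2, push:2, there:2, may:2, star:2, sing:2, call:1, seek:1, door:1, calm:1, snow:1, happy:1, had:1, name:1, house:1, gold:1, grow:1, friend:1, street:1, … (3 more, each freq 1)
N = 31. Frequency spectrum: V_1=16, V_2=6, V_3=1
M₂ = 1²·16 + 2²·6 + 3²·1 = 49
K = 10000 × (49 − 31) / 31² = 187.305

187.305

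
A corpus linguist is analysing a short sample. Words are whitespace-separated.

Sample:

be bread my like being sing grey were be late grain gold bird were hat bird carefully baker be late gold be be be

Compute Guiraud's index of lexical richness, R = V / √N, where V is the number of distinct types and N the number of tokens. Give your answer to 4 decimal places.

3.0619

N = 24, V = 15.
√N = 4.898979
R = 15 / 4.898979 = 3.0619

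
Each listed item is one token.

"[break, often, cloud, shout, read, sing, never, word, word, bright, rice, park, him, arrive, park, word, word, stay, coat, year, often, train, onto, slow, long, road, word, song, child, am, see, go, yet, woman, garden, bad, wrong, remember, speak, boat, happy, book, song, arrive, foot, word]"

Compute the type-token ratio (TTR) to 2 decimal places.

0.80

N = 46 tokens, V = 37 types.
TTR = V / N = 37 / 46 = 0.80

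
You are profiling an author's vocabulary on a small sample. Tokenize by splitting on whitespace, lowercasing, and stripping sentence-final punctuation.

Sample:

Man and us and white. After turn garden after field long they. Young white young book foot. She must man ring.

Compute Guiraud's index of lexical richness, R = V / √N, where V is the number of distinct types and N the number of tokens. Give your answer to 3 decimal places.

3.491

N = 21, V = 16.
√N = 4.582576
R = 16 / 4.582576 = 3.491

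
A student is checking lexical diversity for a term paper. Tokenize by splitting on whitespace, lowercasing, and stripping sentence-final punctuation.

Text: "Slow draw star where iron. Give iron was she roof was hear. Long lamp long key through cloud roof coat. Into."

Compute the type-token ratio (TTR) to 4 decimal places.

0.8095

N = 21 tokens, V = 17 types.
TTR = V / N = 17 / 21 = 0.8095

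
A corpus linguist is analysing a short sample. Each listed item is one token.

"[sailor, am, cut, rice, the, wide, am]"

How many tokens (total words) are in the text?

7

Tokens: sailor, am, cut, rice, the, wide, am
N = 7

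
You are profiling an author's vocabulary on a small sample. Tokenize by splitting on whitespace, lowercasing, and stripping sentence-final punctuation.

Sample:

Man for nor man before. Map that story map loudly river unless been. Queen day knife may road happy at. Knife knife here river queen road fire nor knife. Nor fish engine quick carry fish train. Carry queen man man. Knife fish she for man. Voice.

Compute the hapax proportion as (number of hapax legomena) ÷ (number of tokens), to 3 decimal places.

Frequencies: man:5, knife:5, nor:3, queen:3, fish:3, for:2, map:2, river:2, road:2, carry:2, before:1, that:1, story:1, loudly:1, unless:1, been:1, day:1, may:1, happy:1, at:1, … (7 more, each freq 1)
Hapax count = 17; token count = 46.
Ratio = 17 / 46 = 0.370

0.370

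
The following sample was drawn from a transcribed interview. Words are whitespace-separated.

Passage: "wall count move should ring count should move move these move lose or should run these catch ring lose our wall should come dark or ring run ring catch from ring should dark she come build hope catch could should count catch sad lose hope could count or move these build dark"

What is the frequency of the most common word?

Frequencies: should:6, move:5, ring:5, count:4, catch:4, these:3, lose:3, or:3, dark:3, wall:2, run:2, come:2, build:2, hope:2, could:2, our:1, from:1, she:1, sad:1
Most common: 'should' with frequency 6.

6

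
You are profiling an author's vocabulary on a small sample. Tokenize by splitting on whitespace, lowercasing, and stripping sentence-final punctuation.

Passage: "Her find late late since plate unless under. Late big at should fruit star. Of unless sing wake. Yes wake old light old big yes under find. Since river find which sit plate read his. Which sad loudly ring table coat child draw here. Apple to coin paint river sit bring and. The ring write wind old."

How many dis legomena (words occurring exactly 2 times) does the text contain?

Frequencies: find:3, late:3, old:3, since:2, plate:2, unless:2, under:2, big:2, wake:2, yes:2, river:2, which:2, sit:2, ring:2, her:1, at:1, should:1, fruit:1, star:1, of:1, … (20 more, each freq 1)
Words with frequency 2: big, plate, ring, river, since, sit, under, unless, wake, which, yes

11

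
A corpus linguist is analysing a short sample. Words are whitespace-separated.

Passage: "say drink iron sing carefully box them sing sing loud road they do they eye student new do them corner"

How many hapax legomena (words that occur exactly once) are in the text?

Frequencies: sing:3, them:2, they:2, do:2, say:1, drink:1, iron:1, carefully:1, box:1, loud:1, road:1, eye:1, student:1, new:1, corner:1
Hapax (freq=1): box, carefully, corner, drink, eye, iron, loud, new, road, say, student

11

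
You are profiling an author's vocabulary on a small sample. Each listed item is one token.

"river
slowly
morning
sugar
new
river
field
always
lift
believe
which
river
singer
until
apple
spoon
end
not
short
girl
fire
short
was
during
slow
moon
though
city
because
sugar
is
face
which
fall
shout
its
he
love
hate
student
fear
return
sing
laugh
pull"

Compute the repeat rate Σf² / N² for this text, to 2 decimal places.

Frequencies: river:3, sugar:2, which:2, short:2, slowly:1, morning:1, new:1, field:1, always:1, lift:1, believe:1, singer:1, until:1, apple:1, spoon:1, end:1, not:1, girl:1, fire:1, was:1, … (20 more, each freq 1)
Σf² = 57; N² = 2025
Repeat rate = 57 / 2025 = 0.03

0.03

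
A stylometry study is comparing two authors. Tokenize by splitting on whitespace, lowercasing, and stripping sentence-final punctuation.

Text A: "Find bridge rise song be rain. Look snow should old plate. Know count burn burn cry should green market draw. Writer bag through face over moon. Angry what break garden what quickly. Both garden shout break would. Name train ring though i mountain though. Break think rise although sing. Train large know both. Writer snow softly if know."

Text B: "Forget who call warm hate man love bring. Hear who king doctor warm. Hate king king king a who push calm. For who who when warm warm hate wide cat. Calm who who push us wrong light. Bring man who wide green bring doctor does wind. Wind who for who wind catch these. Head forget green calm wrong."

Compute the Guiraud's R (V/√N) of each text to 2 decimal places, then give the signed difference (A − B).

2.23

A: V=44, N=58, R=5.78
B: V=27, N=58, R=3.55
Difference = 5.78 − 3.55 = 2.23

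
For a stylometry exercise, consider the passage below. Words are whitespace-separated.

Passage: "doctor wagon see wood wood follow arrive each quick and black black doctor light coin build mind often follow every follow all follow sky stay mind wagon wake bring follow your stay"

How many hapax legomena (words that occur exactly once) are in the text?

15

Frequencies: follow:5, doctor:2, wagon:2, wood:2, black:2, mind:2, stay:2, see:1, arrive:1, each:1, quick:1, and:1, light:1, coin:1, build:1, often:1, every:1, all:1, sky:1, wake:1, … (2 more, each freq 1)
Hapax (freq=1): all, and, arrive, bring, build, coin, each, every, light, often, quick, see, sky, wake, your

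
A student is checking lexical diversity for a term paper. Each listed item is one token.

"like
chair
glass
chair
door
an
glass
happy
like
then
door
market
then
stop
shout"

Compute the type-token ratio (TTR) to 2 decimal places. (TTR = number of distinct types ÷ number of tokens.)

N = 15 tokens, V = 10 types.
TTR = V / N = 10 / 15 = 0.67

0.67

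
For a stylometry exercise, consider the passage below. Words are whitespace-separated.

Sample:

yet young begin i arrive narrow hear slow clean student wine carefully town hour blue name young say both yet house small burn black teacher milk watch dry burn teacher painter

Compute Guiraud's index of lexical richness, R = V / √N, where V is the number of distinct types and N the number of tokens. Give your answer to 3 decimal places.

N = 31, V = 27.
√N = 5.567764
R = 27 / 5.567764 = 4.849

4.849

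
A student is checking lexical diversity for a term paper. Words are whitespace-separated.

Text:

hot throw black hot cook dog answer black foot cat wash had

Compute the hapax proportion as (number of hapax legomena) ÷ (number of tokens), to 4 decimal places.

Frequencies: hot:2, black:2, throw:1, cook:1, dog:1, answer:1, foot:1, cat:1, wash:1, had:1
Hapax count = 8; token count = 12.
Ratio = 8 / 12 = 0.6667

0.6667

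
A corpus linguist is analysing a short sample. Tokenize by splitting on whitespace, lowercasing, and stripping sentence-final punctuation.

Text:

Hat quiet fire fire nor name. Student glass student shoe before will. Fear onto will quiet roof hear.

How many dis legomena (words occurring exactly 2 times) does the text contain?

4

Frequencies: quiet:2, fire:2, student:2, will:2, hat:1, nor:1, name:1, glass:1, shoe:1, before:1, fear:1, onto:1, roof:1, hear:1
Words with frequency 2: fire, quiet, student, will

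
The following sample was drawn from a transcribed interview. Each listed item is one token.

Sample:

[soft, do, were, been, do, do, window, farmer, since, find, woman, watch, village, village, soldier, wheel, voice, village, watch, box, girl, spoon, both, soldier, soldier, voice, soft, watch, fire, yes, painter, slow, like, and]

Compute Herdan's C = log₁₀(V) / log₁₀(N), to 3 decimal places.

0.901

N = 34, V = 24.
log₁₀(V) = 1.380211, log₁₀(N) = 1.531479
C = 1.380211 / 1.531479 = 0.901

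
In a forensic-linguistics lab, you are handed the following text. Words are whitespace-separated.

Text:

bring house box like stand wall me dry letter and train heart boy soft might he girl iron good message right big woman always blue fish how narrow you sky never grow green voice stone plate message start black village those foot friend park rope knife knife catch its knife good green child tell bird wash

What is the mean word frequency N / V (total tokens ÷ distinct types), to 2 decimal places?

1.10

N = 56 tokens, V = 51 types.
Mean frequency = N / V = 56 / 51 = 1.10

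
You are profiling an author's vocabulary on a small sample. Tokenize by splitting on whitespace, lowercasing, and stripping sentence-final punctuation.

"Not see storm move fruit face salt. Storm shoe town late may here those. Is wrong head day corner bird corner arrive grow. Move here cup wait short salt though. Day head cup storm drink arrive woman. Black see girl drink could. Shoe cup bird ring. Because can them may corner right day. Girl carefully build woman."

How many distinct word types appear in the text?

Distinct types: {arrive, because, bird, black, build, can, carefully, corner, could, cup, day, drink, face, fruit, girl, grow, head, here, is, late, may, move, not, right, ring, salt, see, shoe, short, storm, them, those, though, town, wait, woman, wrong}
V = 37

37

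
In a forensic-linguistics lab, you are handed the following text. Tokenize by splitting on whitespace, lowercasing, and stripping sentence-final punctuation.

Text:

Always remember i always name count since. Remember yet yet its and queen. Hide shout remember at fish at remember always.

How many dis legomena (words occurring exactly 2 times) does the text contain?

2

Frequencies: remember:4, always:3, yet:2, at:2, i:1, name:1, count:1, since:1, its:1, and:1, queen:1, hide:1, shout:1, fish:1
Words with frequency 2: at, yet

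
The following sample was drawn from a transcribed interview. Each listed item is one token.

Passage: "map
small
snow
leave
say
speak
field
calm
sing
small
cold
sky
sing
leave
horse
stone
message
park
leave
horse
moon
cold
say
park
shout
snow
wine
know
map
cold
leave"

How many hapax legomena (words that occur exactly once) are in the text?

Frequencies: leave:4, cold:3, map:2, small:2, snow:2, say:2, sing:2, horse:2, park:2, speak:1, field:1, calm:1, sky:1, stone:1, message:1, moon:1, shout:1, wine:1, know:1
Hapax (freq=1): calm, field, know, message, moon, shout, sky, speak, stone, wine

10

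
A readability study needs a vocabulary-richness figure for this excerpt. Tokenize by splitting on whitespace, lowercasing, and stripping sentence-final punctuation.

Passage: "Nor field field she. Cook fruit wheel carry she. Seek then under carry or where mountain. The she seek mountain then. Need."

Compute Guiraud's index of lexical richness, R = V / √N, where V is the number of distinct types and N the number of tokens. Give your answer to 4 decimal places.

N = 22, V = 15.
√N = 4.690416
R = 15 / 4.690416 = 3.1980

3.1980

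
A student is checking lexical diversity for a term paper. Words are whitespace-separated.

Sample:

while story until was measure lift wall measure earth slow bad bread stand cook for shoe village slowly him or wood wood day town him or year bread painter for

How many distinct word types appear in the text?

24

Distinct types: {bad, bread, cook, day, earth, for, him, lift, measure, or, painter, shoe, slow, slowly, stand, story, town, until, village, wall, was, while, wood, year}
V = 24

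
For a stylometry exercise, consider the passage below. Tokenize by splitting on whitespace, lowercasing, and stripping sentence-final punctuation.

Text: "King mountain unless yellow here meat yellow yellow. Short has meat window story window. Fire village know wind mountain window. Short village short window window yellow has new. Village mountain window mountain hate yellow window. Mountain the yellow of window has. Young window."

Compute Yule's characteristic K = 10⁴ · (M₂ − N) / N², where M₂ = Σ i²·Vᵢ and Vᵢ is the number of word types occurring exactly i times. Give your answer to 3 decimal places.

767.983

Frequencies: window:9, yellow:6, mountain:5, short:3, has:3, village:3, meat:2, king:1, unless:1, here:1, story:1, fire:1, know:1, wind:1, new:1, hate:1, the:1, of:1, young:1
N = 43. Frequency spectrum: V_1=12, V_2=1, V_3=3, V_5=1, V_6=1, V_9=1
M₂ = 1²·12 + 2²·1 + 3²·3 + 5²·1 + 6²·1 + 9²·1 = 185
K = 10000 × (185 − 43) / 43² = 767.983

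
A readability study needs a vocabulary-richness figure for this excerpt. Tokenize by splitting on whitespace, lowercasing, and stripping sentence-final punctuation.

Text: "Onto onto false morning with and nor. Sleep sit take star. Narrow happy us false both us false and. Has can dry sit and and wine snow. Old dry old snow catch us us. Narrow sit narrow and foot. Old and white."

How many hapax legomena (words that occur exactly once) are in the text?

14

Frequencies: and:6, us:4, false:3, sit:3, narrow:3, old:3, onto:2, dry:2, snow:2, morning:1, with:1, nor:1, sleep:1, take:1, star:1, happy:1, both:1, has:1, can:1, wine:1, … (3 more, each freq 1)
Hapax (freq=1): both, can, catch, foot, happy, has, morning, nor, sleep, star, take, white, wine, with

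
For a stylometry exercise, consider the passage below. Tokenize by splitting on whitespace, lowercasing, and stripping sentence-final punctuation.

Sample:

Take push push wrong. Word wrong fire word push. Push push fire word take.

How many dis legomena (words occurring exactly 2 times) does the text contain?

Frequencies: push:5, word:3, take:2, wrong:2, fire:2
Words with frequency 2: fire, take, wrong

3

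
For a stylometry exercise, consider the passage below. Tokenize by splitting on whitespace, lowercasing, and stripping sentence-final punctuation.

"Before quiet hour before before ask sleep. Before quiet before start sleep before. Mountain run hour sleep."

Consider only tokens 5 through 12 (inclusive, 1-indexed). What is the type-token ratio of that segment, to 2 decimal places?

Segment tokens 5–12: before, ask, sleep, before, quiet, before, start, sleep
Segment N = 8, segment V = 5.
TTR = 5 / 8 = 0.63

0.63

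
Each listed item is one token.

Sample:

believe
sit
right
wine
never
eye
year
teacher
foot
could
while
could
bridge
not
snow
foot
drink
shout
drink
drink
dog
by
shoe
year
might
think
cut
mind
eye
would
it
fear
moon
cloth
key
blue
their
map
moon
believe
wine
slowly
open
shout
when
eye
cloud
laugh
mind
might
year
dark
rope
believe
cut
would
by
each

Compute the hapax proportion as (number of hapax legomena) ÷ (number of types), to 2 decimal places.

Frequencies: believe:3, eye:3, year:3, drink:3, wine:2, foot:2, could:2, shout:2, by:2, might:2, cut:2, mind:2, would:2, moon:2, sit:1, right:1, never:1, teacher:1, while:1, bridge:1, … (20 more, each freq 1)
Hapax count = 26; type count = 40.
Ratio = 26 / 40 = 0.65

0.65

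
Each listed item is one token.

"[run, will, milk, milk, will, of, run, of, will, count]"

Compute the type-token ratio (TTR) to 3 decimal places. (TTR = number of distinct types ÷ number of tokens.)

N = 10 tokens, V = 5 types.
TTR = V / N = 5 / 10 = 0.500

0.500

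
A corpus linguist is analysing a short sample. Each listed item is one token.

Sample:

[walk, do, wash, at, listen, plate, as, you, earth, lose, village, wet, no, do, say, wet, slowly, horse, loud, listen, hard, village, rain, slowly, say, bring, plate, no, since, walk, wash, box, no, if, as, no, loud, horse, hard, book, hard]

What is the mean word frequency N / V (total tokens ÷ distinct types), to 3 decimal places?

1.708

N = 41 tokens, V = 24 types.
Mean frequency = N / V = 41 / 24 = 1.708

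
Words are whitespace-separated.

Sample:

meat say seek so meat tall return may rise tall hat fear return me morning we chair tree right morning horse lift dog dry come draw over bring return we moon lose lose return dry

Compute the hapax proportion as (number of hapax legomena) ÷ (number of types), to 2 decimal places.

Frequencies: return:4, meat:2, tall:2, morning:2, we:2, dry:2, lose:2, say:1, seek:1, so:1, may:1, rise:1, hat:1, fear:1, me:1, chair:1, tree:1, right:1, horse:1, lift:1, … (6 more, each freq 1)
Hapax count = 19; type count = 26.
Ratio = 19 / 26 = 0.73

0.73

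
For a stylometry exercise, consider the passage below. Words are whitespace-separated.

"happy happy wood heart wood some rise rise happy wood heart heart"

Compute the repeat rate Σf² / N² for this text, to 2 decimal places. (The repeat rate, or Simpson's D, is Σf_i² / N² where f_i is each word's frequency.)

Frequencies: happy:3, wood:3, heart:3, rise:2, some:1
Σf² = 32; N² = 144
Repeat rate = 32 / 144 = 0.22

0.22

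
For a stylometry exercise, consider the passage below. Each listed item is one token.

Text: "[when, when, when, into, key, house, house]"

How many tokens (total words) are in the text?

Tokens: when, when, when, into, key, house, house
N = 7

7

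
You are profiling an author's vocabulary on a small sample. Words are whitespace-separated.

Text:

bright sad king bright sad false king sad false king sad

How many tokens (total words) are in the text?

Tokens: bright, sad, king, bright, sad, false, king, sad, false, king, sad
N = 11

11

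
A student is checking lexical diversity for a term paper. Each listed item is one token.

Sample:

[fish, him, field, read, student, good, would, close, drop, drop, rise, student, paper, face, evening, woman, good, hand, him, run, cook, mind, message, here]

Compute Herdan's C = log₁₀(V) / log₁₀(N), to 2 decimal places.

N = 24, V = 20.
log₁₀(V) = 1.301030, log₁₀(N) = 1.380211
C = 1.301030 / 1.380211 = 0.94

0.94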